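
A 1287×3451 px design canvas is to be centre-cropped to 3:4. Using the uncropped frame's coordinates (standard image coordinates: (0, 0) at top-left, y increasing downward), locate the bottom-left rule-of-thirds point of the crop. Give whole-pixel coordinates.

1287/3451 < 3/4, so the 3:4 crop keeps the full width 1287 and trims height to 1287 × 4/3 = 1716.00 px.
Top offset = (3451 − 1716.00)/2 = 867.50 px; left offset = 0.
Bottom-left is one-third across and two-thirds down within the crop:
x = 0.00 + 1 × 1287.00/3 ≈ 429; y = 867.50 + 2 × 1716.00/3 ≈ 2012.

(429, 2012)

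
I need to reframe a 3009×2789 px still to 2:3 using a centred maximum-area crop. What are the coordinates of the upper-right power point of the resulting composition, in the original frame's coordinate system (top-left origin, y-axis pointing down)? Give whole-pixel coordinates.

x = 1814 px, y = 930 px

3009/2789 > 2/3, so the 2:3 crop keeps the full height 2789 and trims width to 2789 × 2/3 = 1859.33 px.
Left offset = (3009 − 1859.33)/2 = 574.83 px; top offset = 0.
Upper-right is two-thirds across and one-third down within the crop:
x = 574.83 + 2 × 1859.33/3 ≈ 1814; y = 0.00 + 1 × 2789.00/3 ≈ 930.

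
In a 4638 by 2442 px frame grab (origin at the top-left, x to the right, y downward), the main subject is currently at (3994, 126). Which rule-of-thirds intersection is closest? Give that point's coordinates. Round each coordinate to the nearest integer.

Third lines: x ∈ {1546, 3092}, y ∈ {814, 1628}.
3994 is closer to x = 3092; 126 is closer to y = 814.
So the nearest intersection is the upper-right power point.

x = 3092 px, y = 814 px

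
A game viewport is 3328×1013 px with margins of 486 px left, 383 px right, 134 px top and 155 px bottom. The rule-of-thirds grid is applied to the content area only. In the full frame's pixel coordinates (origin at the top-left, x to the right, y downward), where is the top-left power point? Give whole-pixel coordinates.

x = 1306 px, y = 375 px

Content width = 3328 − 486 − 383 = 2459 px; content height = 1013 − 134 − 155 = 724 px.
Top-left is one-third across and one-third down within the content area.
x = 486 + 1 × 2459/3 = 486 + 819.67 ≈ 1306
y = 134 + 1 × 724/3 = 134 + 241.33 ≈ 375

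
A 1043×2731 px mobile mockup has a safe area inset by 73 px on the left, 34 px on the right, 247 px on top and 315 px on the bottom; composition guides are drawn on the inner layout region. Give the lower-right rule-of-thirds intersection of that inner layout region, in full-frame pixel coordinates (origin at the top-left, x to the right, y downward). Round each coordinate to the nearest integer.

x = 697 px, y = 1693 px

Content width = 1043 − 73 − 34 = 936 px; content height = 2731 − 247 − 315 = 2169 px.
Lower-right is two-thirds across and two-thirds down within the inner layout region.
x = 73 + 2 × 936/3 = 73 + 624.00 ≈ 697
y = 247 + 2 × 2169/3 = 247 + 1446.00 ≈ 1693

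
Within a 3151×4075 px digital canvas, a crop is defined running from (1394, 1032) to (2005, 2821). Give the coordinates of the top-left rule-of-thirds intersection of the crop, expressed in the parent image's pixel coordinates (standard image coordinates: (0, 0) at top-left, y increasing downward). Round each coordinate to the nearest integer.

x = 1598 px, y = 1628 px

Crop width = 2005 − 1394 = 611 px; one third is 203.67 px.
Crop height = 2821 − 1032 = 1789 px; one third is 596.33 px.
The top-left point is one-third across and one-third down within the crop:
x = 1394 + 1 × 203.67 ≈ 1598; y = 1032 + 1 × 596.33 ≈ 1628.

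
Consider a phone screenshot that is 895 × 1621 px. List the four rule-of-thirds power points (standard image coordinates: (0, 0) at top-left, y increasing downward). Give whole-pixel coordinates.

One third of 895 is 298.33; one third of 1621 is 540.33.
Vertical third lines at x = 298 and x = 597; horizontal third lines at y = 540 and y = 1081.

(298, 540), (597, 540), (298, 1081), (597, 1081)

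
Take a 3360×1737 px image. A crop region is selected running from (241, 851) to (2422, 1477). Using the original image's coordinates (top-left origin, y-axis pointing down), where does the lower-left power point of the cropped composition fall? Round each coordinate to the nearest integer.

Crop width = 2422 − 241 = 2181 px; one third is 727.00 px.
Crop height = 1477 − 851 = 626 px; one third is 208.67 px.
The lower-left point is one-third across and two-thirds down within the crop:
x = 241 + 1 × 727.00 ≈ 968; y = 851 + 2 × 208.67 ≈ 1268.

x = 968 px, y = 1268 px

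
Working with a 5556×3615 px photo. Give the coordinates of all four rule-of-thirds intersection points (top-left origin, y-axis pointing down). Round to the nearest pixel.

One third of 5556 is 1852; one third of 3615 is 1205.
Vertical third lines at x = 1852 and x = 3704; horizontal third lines at y = 1205 and y = 2410.

(1852, 1205), (3704, 1205), (1852, 2410), (3704, 2410)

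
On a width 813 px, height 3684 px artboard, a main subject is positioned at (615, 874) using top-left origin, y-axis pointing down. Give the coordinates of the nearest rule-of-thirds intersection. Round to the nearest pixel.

Third lines: x ∈ {271, 542}, y ∈ {1228, 2456}.
615 is closer to x = 542; 874 is closer to y = 1228.
So the nearest intersection is the upper-right power point.

(542, 1228)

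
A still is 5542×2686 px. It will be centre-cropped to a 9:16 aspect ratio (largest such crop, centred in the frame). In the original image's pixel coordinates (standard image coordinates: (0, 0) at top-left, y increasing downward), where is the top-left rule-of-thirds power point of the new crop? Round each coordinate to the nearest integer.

5542/2686 > 9/16, so the 9:16 crop keeps the full height 2686 and trims width to 2686 × 9/16 = 1510.88 px.
Left offset = (5542 − 1510.88)/2 = 2015.56 px; top offset = 0.
Top-left is one-third across and one-third down within the crop:
x = 2015.56 + 1 × 1510.88/3 ≈ 2519; y = 0.00 + 1 × 2686.00/3 ≈ 895.

x = 2519 px, y = 895 px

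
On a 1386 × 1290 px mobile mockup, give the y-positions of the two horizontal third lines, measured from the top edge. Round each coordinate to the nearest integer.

1290 / 3 = 430, so the horizontal lines sit at one and two thirds of 1290.

430 px and 860 px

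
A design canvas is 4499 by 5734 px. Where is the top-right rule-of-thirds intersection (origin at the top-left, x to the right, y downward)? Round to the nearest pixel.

x = 2999 px, y = 1911 px

The top-right point sits two-thirds of the way across and one-third of the way down.
x = 2 × 4499/3 ≈ 2999; y = 1 × 5734/3 ≈ 1911.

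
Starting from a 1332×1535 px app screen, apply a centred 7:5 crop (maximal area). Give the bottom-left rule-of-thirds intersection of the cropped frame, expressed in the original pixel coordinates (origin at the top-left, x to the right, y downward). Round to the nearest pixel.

1332/1535 < 7/5, so the 7:5 crop keeps the full width 1332 and trims height to 1332 × 5/7 = 951.43 px.
Top offset = (1535 − 951.43)/2 = 291.79 px; left offset = 0.
Bottom-left is one-third across and two-thirds down within the crop:
x = 0.00 + 1 × 1332.00/3 ≈ 444; y = 291.79 + 2 × 951.43/3 ≈ 926.

(444, 926)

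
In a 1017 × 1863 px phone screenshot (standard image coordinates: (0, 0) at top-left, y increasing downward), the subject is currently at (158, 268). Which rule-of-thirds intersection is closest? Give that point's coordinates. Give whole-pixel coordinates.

Third lines: x ∈ {339, 678}, y ∈ {621, 1242}.
158 is closer to x = 339; 268 is closer to y = 621.
So the nearest intersection is the upper-left power point.

(339, 621)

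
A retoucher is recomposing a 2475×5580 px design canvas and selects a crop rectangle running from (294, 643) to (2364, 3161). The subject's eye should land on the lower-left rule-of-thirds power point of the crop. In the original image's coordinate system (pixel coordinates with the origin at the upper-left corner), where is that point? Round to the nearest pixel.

(984, 2322)

Crop width = 2364 − 294 = 2070 px; one third is 690.00 px.
Crop height = 3161 − 643 = 2518 px; one third is 839.33 px.
The lower-left point is one-third across and two-thirds down within the crop:
x = 294 + 1 × 690.00 ≈ 984; y = 643 + 2 × 839.33 ≈ 2322.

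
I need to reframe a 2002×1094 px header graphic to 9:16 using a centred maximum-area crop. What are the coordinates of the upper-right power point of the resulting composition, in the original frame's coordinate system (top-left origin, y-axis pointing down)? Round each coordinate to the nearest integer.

2002/1094 > 9/16, so the 9:16 crop keeps the full height 1094 and trims width to 1094 × 9/16 = 615.38 px.
Left offset = (2002 − 615.38)/2 = 693.31 px; top offset = 0.
Upper-right is two-thirds across and one-third down within the crop:
x = 693.31 + 2 × 615.38/3 ≈ 1104; y = 0.00 + 1 × 1094.00/3 ≈ 365.

x = 1104 px, y = 365 px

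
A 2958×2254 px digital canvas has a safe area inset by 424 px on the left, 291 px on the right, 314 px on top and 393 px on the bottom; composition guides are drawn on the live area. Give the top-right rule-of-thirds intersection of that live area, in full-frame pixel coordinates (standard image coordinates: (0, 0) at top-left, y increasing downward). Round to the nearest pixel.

(1919, 830)

Content width = 2958 − 424 − 291 = 2243 px; content height = 2254 − 314 − 393 = 1547 px.
Top-right is two-thirds across and one-third down within the live area.
x = 424 + 2 × 2243/3 = 424 + 1495.33 ≈ 1919
y = 314 + 1 × 1547/3 = 314 + 515.67 ≈ 830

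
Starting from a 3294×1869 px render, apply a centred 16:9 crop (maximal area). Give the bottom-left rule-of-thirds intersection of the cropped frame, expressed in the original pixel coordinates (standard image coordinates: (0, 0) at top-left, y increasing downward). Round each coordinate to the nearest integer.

3294/1869 < 16/9, so the 16:9 crop keeps the full width 3294 and trims height to 3294 × 9/16 = 1852.88 px.
Top offset = (1869 − 1852.88)/2 = 8.06 px; left offset = 0.
Bottom-left is one-third across and two-thirds down within the crop:
x = 0.00 + 1 × 3294.00/3 ≈ 1098; y = 8.06 + 2 × 1852.88/3 ≈ 1243.

x = 1098 px, y = 1243 px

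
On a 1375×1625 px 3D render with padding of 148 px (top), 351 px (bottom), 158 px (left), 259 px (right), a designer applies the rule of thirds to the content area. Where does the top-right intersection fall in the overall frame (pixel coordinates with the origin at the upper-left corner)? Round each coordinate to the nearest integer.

Content width = 1375 − 158 − 259 = 958 px; content height = 1625 − 148 − 351 = 1126 px.
Top-right is two-thirds across and one-third down within the content area.
x = 158 + 2 × 958/3 = 158 + 638.67 ≈ 797
y = 148 + 1 × 1126/3 = 148 + 375.33 ≈ 523

(797, 523)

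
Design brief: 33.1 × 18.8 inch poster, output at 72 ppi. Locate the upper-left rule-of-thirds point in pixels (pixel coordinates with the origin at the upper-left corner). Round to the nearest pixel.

In pixels the canvas is 33.1 × 72 = 2383.2 wide and 18.8 × 72 = 1353.6 tall.
The upper-left point is one-third across and one-third down:
x = 1 × 2383.2/3 ≈ 794; y = 1 × 1353.6/3 ≈ 451.

(794, 451)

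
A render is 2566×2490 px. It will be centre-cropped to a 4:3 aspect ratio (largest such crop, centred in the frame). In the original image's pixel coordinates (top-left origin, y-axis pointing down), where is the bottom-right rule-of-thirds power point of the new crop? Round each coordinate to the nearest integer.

(1711, 1566)

2566/2490 < 4/3, so the 4:3 crop keeps the full width 2566 and trims height to 2566 × 3/4 = 1924.50 px.
Top offset = (2490 − 1924.50)/2 = 282.75 px; left offset = 0.
Bottom-right is two-thirds across and two-thirds down within the crop:
x = 0.00 + 2 × 2566.00/3 ≈ 1711; y = 282.75 + 2 × 1924.50/3 ≈ 1566.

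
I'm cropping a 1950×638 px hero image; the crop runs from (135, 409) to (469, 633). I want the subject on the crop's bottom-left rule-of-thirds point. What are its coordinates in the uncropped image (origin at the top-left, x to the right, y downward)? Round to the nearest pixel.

(246, 558)

Crop width = 469 − 135 = 334 px; one third is 111.33 px.
Crop height = 633 − 409 = 224 px; one third is 74.67 px.
The bottom-left point is one-third across and two-thirds down within the crop:
x = 135 + 1 × 111.33 ≈ 246; y = 409 + 2 × 74.67 ≈ 558.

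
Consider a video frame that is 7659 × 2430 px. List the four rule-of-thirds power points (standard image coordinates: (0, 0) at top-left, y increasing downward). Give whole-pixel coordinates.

One third of 7659 is 2553; one third of 2430 is 810.
Vertical third lines at x = 2553 and x = 5106; horizontal third lines at y = 810 and y = 1620.

(2553, 810), (5106, 810), (2553, 1620), (5106, 1620)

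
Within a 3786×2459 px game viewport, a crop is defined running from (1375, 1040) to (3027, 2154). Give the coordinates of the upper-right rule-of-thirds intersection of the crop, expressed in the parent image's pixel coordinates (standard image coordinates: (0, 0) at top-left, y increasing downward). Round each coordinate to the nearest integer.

Crop width = 3027 − 1375 = 1652 px; one third is 550.67 px.
Crop height = 2154 − 1040 = 1114 px; one third is 371.33 px.
The upper-right point is two-thirds across and one-third down within the crop:
x = 1375 + 2 × 550.67 ≈ 2476; y = 1040 + 1 × 371.33 ≈ 1411.

x = 2476 px, y = 1411 px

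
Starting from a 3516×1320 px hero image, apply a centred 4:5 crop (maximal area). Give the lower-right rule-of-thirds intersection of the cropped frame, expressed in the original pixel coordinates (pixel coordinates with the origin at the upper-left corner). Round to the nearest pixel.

3516/1320 > 4/5, so the 4:5 crop keeps the full height 1320 and trims width to 1320 × 4/5 = 1056.00 px.
Left offset = (3516 − 1056.00)/2 = 1230.00 px; top offset = 0.
Lower-right is two-thirds across and two-thirds down within the crop:
x = 1230.00 + 2 × 1056.00/3 ≈ 1934; y = 0.00 + 2 × 1320.00/3 ≈ 880.

(1934, 880)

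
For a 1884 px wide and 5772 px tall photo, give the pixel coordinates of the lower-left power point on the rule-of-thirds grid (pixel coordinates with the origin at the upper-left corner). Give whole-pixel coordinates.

The lower-left point sits one-third of the way across and two-thirds of the way down.
x = 1 × 1884/3 ≈ 628; y = 2 × 5772/3 ≈ 3848.

x = 628 px, y = 3848 px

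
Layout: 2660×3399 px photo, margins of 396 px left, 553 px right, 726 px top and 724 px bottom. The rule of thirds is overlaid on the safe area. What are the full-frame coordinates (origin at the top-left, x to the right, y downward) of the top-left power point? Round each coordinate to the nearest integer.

Content width = 2660 − 396 − 553 = 1711 px; content height = 3399 − 726 − 724 = 1949 px.
Top-left is one-third across and one-third down within the safe area.
x = 396 + 1 × 1711/3 = 396 + 570.33 ≈ 966
y = 726 + 1 × 1949/3 = 726 + 649.67 ≈ 1376

(966, 1376)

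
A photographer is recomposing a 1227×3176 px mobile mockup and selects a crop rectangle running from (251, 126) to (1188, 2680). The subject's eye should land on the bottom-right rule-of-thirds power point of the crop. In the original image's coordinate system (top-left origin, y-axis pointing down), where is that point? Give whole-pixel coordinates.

Crop width = 1188 − 251 = 937 px; one third is 312.33 px.
Crop height = 2680 − 126 = 2554 px; one third is 851.33 px.
The bottom-right point is two-thirds across and two-thirds down within the crop:
x = 251 + 2 × 312.33 ≈ 876; y = 126 + 2 × 851.33 ≈ 1829.

(876, 1829)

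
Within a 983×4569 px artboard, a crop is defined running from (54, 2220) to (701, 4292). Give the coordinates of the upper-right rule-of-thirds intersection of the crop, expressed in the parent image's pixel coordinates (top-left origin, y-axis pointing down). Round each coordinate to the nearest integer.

Crop width = 701 − 54 = 647 px; one third is 215.67 px.
Crop height = 4292 − 2220 = 2072 px; one third is 690.67 px.
The upper-right point is two-thirds across and one-third down within the crop:
x = 54 + 2 × 215.67 ≈ 485; y = 2220 + 1 × 690.67 ≈ 2911.

x = 485 px, y = 2911 px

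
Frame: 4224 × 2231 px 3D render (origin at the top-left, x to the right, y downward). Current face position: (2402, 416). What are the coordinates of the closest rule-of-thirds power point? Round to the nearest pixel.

x = 2816 px, y = 744 px

Third lines: x ∈ {1408, 2816}, y ∈ {744, 1487}.
2402 is closer to x = 2816; 416 is closer to y = 744.
So the nearest intersection is the upper-right power point.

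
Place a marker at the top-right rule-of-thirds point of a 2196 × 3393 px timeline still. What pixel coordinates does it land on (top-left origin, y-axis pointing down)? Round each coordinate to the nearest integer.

x = 1464 px, y = 1131 px

The top-right point sits two-thirds of the way across and one-third of the way down.
x = 2 × 2196/3 ≈ 1464; y = 1 × 3393/3 ≈ 1131.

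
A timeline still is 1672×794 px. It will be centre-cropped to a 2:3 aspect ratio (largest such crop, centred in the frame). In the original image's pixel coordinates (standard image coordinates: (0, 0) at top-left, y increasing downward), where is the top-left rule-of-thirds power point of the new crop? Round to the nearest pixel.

x = 748 px, y = 265 px

1672/794 > 2/3, so the 2:3 crop keeps the full height 794 and trims width to 794 × 2/3 = 529.33 px.
Left offset = (1672 − 529.33)/2 = 571.33 px; top offset = 0.
Top-left is one-third across and one-third down within the crop:
x = 571.33 + 1 × 529.33/3 ≈ 748; y = 0.00 + 1 × 794.00/3 ≈ 265.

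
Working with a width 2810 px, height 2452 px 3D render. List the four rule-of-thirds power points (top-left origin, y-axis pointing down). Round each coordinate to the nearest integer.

(937, 817), (1873, 817), (937, 1635), (1873, 1635)

One third of 2810 is 936.67; one third of 2452 is 817.33.
Vertical third lines at x = 937 and x = 1873; horizontal third lines at y = 817 and y = 1635.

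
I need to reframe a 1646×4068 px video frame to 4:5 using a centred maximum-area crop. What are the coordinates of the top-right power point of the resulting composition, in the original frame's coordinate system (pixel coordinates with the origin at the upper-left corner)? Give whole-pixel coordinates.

1646/4068 < 4/5, so the 4:5 crop keeps the full width 1646 and trims height to 1646 × 5/4 = 2057.50 px.
Top offset = (4068 − 2057.50)/2 = 1005.25 px; left offset = 0.
Top-right is two-thirds across and one-third down within the crop:
x = 0.00 + 2 × 1646.00/3 ≈ 1097; y = 1005.25 + 1 × 2057.50/3 ≈ 1691.

(1097, 1691)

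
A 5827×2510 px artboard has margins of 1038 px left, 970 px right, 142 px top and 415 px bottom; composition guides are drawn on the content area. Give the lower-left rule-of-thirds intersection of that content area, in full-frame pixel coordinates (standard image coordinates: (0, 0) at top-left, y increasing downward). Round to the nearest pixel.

Content width = 5827 − 1038 − 970 = 3819 px; content height = 2510 − 142 − 415 = 1953 px.
Lower-left is one-third across and two-thirds down within the content area.
x = 1038 + 1 × 3819/3 = 1038 + 1273.00 ≈ 2311
y = 142 + 2 × 1953/3 = 142 + 1302.00 ≈ 1444

(2311, 1444)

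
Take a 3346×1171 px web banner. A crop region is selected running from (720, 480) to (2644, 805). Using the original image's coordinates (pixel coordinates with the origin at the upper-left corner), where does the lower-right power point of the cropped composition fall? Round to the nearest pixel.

(2003, 697)

Crop width = 2644 − 720 = 1924 px; one third is 641.33 px.
Crop height = 805 − 480 = 325 px; one third is 108.33 px.
The lower-right point is two-thirds across and two-thirds down within the crop:
x = 720 + 2 × 641.33 ≈ 2003; y = 480 + 2 × 108.33 ≈ 697.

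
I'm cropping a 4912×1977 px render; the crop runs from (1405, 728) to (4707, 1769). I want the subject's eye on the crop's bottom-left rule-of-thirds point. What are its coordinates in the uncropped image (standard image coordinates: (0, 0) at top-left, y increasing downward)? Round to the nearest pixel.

x = 2506 px, y = 1422 px

Crop width = 4707 − 1405 = 3302 px; one third is 1100.67 px.
Crop height = 1769 − 728 = 1041 px; one third is 347.00 px.
The bottom-left point is one-third across and two-thirds down within the crop:
x = 1405 + 1 × 1100.67 ≈ 2506; y = 728 + 2 × 347.00 ≈ 1422.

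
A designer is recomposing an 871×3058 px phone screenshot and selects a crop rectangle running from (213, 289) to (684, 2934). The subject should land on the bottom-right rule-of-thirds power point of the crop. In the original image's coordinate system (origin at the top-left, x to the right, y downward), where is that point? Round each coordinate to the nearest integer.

x = 527 px, y = 2052 px

Crop width = 684 − 213 = 471 px; one third is 157.00 px.
Crop height = 2934 − 289 = 2645 px; one third is 881.67 px.
The bottom-right point is two-thirds across and two-thirds down within the crop:
x = 213 + 2 × 157.00 ≈ 527; y = 289 + 2 × 881.67 ≈ 2052.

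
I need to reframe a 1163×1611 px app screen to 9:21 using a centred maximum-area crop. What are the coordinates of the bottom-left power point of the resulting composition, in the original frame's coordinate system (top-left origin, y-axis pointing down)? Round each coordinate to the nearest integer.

1163/1611 > 9/21, so the 9:21 crop keeps the full height 1611 and trims width to 1611 × 9/21 = 690.43 px.
Left offset = (1163 − 690.43)/2 = 236.29 px; top offset = 0.
Bottom-left is one-third across and two-thirds down within the crop:
x = 236.29 + 1 × 690.43/3 ≈ 466; y = 0.00 + 2 × 1611.00/3 ≈ 1074.

x = 466 px, y = 1074 px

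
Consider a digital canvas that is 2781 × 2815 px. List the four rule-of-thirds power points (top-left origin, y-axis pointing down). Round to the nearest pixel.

One third of 2781 is 927; one third of 2815 is 938.33.
Vertical third lines at x = 927 and x = 1854; horizontal third lines at y = 938 and y = 1877.

(927, 938), (1854, 938), (927, 1877), (1854, 1877)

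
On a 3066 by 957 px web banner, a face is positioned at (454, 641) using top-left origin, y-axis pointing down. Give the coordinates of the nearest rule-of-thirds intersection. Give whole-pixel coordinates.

Third lines: x ∈ {1022, 2044}, y ∈ {319, 638}.
454 is closer to x = 1022; 641 is closer to y = 638.
So the nearest intersection is the lower-left power point.

(1022, 638)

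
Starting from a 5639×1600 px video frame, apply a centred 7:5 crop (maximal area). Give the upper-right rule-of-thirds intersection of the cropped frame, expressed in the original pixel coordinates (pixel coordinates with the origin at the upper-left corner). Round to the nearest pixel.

x = 3193 px, y = 533 px

5639/1600 > 7/5, so the 7:5 crop keeps the full height 1600 and trims width to 1600 × 7/5 = 2240.00 px.
Left offset = (5639 − 2240.00)/2 = 1699.50 px; top offset = 0.
Upper-right is two-thirds across and one-third down within the crop:
x = 1699.50 + 2 × 2240.00/3 ≈ 3193; y = 0.00 + 1 × 1600.00/3 ≈ 533.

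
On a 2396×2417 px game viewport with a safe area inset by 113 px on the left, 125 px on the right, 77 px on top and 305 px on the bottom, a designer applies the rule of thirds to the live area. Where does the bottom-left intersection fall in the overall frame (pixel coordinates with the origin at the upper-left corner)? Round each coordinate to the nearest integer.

Content width = 2396 − 113 − 125 = 2158 px; content height = 2417 − 77 − 305 = 2035 px.
Bottom-left is one-third across and two-thirds down within the live area.
x = 113 + 1 × 2158/3 = 113 + 719.33 ≈ 832
y = 77 + 2 × 2035/3 = 77 + 1356.67 ≈ 1434

(832, 1434)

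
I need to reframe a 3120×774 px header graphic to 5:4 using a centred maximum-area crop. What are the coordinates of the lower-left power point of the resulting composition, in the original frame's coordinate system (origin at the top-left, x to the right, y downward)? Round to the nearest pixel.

x = 1399 px, y = 516 px

3120/774 > 5/4, so the 5:4 crop keeps the full height 774 and trims width to 774 × 5/4 = 967.50 px.
Left offset = (3120 − 967.50)/2 = 1076.25 px; top offset = 0.
Lower-left is one-third across and two-thirds down within the crop:
x = 1076.25 + 1 × 967.50/3 ≈ 1399; y = 0.00 + 2 × 774.00/3 ≈ 516.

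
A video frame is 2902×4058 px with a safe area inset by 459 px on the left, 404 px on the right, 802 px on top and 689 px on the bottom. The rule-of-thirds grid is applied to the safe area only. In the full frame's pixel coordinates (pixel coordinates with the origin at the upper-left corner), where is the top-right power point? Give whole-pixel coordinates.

(1818, 1658)

Content width = 2902 − 459 − 404 = 2039 px; content height = 4058 − 802 − 689 = 2567 px.
Top-right is two-thirds across and one-third down within the safe area.
x = 459 + 2 × 2039/3 = 459 + 1359.33 ≈ 1818
y = 802 + 1 × 2567/3 = 802 + 855.67 ≈ 1658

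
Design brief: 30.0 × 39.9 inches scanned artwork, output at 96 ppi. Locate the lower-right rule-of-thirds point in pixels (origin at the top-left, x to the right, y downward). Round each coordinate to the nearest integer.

(1920, 2554)

In pixels the canvas is 30.0 × 96 = 2880 wide and 39.9 × 96 = 3830.4 tall.
The lower-right point is two-thirds across and two-thirds down:
x = 2 × 2880/3 ≈ 1920; y = 2 × 3830.4/3 ≈ 2554.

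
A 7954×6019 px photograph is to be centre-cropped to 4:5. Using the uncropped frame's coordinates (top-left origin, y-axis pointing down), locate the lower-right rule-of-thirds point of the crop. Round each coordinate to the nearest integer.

7954/6019 > 4/5, so the 4:5 crop keeps the full height 6019 and trims width to 6019 × 4/5 = 4815.20 px.
Left offset = (7954 − 4815.20)/2 = 1569.40 px; top offset = 0.
Lower-right is two-thirds across and two-thirds down within the crop:
x = 1569.40 + 2 × 4815.20/3 ≈ 4780; y = 0.00 + 2 × 6019.00/3 ≈ 4013.

x = 4780 px, y = 4013 px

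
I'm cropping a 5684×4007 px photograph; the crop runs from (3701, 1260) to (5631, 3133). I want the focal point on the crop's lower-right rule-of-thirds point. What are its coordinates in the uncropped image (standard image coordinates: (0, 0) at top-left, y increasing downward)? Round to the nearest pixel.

(4988, 2509)

Crop width = 5631 − 3701 = 1930 px; one third is 643.33 px.
Crop height = 3133 − 1260 = 1873 px; one third is 624.33 px.
The lower-right point is two-thirds across and two-thirds down within the crop:
x = 3701 + 2 × 643.33 ≈ 4988; y = 1260 + 2 × 624.33 ≈ 2509.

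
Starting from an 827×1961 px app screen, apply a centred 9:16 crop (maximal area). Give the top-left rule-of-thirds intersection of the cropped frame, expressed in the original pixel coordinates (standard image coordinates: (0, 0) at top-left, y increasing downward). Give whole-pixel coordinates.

827/1961 < 9/16, so the 9:16 crop keeps the full width 827 and trims height to 827 × 16/9 = 1470.22 px.
Top offset = (1961 − 1470.22)/2 = 245.39 px; left offset = 0.
Top-left is one-third across and one-third down within the crop:
x = 0.00 + 1 × 827.00/3 ≈ 276; y = 245.39 + 1 × 1470.22/3 ≈ 735.

(276, 735)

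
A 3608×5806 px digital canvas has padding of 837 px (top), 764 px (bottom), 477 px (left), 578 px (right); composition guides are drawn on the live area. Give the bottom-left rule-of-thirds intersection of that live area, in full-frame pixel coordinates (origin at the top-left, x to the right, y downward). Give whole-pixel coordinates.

Content width = 3608 − 477 − 578 = 2553 px; content height = 5806 − 837 − 764 = 4205 px.
Bottom-left is one-third across and two-thirds down within the live area.
x = 477 + 1 × 2553/3 = 477 + 851.00 ≈ 1328
y = 837 + 2 × 4205/3 = 837 + 2803.33 ≈ 3640

(1328, 3640)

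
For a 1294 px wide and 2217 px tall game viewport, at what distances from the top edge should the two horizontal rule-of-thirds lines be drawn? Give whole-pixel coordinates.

2217 / 3 = 739, so the horizontal lines sit at one and two thirds of 2217.

739 px and 1478 px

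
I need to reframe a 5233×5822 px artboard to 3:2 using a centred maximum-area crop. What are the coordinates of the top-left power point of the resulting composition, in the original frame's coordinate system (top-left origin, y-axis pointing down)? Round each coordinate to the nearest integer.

5233/5822 < 3/2, so the 3:2 crop keeps the full width 5233 and trims height to 5233 × 2/3 = 3488.67 px.
Top offset = (5822 − 3488.67)/2 = 1166.67 px; left offset = 0.
Top-left is one-third across and one-third down within the crop:
x = 0.00 + 1 × 5233.00/3 ≈ 1744; y = 1166.67 + 1 × 3488.67/3 ≈ 2330.

(1744, 2330)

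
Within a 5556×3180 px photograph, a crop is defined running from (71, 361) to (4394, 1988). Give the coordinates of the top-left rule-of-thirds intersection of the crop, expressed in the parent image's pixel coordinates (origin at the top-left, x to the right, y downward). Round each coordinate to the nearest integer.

Crop width = 4394 − 71 = 4323 px; one third is 1441.00 px.
Crop height = 1988 − 361 = 1627 px; one third is 542.33 px.
The top-left point is one-third across and one-third down within the crop:
x = 71 + 1 × 1441.00 ≈ 1512; y = 361 + 1 × 542.33 ≈ 903.

(1512, 903)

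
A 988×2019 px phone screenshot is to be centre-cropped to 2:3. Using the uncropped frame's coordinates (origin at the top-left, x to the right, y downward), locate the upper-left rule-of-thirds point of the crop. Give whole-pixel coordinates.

988/2019 < 2/3, so the 2:3 crop keeps the full width 988 and trims height to 988 × 3/2 = 1482.00 px.
Top offset = (2019 − 1482.00)/2 = 268.50 px; left offset = 0.
Upper-left is one-third across and one-third down within the crop:
x = 0.00 + 1 × 988.00/3 ≈ 329; y = 268.50 + 1 × 1482.00/3 ≈ 763.

x = 329 px, y = 763 px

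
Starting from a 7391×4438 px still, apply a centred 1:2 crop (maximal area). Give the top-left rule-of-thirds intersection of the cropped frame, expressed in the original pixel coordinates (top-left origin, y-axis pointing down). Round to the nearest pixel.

(3326, 1479)

7391/4438 > 1/2, so the 1:2 crop keeps the full height 4438 and trims width to 4438 × 1/2 = 2219.00 px.
Left offset = (7391 − 2219.00)/2 = 2586.00 px; top offset = 0.
Top-left is one-third across and one-third down within the crop:
x = 2586.00 + 1 × 2219.00/3 ≈ 3326; y = 0.00 + 1 × 4438.00/3 ≈ 1479.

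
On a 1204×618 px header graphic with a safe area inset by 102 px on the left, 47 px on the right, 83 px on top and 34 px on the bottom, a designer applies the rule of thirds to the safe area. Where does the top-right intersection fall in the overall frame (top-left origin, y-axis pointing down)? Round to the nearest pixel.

x = 805 px, y = 250 px

Content width = 1204 − 102 − 47 = 1055 px; content height = 618 − 83 − 34 = 501 px.
Top-right is two-thirds across and one-third down within the safe area.
x = 102 + 2 × 1055/3 = 102 + 703.33 ≈ 805
y = 83 + 1 × 501/3 = 83 + 167.00 ≈ 250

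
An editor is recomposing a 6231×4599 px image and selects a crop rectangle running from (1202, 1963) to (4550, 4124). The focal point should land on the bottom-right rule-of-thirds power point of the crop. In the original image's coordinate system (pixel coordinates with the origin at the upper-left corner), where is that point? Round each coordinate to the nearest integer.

(3434, 3404)

Crop width = 4550 − 1202 = 3348 px; one third is 1116.00 px.
Crop height = 4124 − 1963 = 2161 px; one third is 720.33 px.
The bottom-right point is two-thirds across and two-thirds down within the crop:
x = 1202 + 2 × 1116.00 ≈ 3434; y = 1963 + 2 × 720.33 ≈ 3404.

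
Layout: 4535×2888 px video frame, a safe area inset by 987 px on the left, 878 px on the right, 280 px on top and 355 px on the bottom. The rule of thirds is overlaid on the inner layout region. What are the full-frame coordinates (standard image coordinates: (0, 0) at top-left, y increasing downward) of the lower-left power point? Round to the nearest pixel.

Content width = 4535 − 987 − 878 = 2670 px; content height = 2888 − 280 − 355 = 2253 px.
Lower-left is one-third across and two-thirds down within the inner layout region.
x = 987 + 1 × 2670/3 = 987 + 890.00 ≈ 1877
y = 280 + 2 × 2253/3 = 280 + 1502.00 ≈ 1782

(1877, 1782)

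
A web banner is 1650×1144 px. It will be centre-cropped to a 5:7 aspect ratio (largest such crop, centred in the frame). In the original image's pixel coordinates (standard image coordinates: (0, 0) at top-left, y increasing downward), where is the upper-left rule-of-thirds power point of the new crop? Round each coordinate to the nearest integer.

1650/1144 > 5/7, so the 5:7 crop keeps the full height 1144 and trims width to 1144 × 5/7 = 817.14 px.
Left offset = (1650 − 817.14)/2 = 416.43 px; top offset = 0.
Upper-left is one-third across and one-third down within the crop:
x = 416.43 + 1 × 817.14/3 ≈ 689; y = 0.00 + 1 × 1144.00/3 ≈ 381.

x = 689 px, y = 381 px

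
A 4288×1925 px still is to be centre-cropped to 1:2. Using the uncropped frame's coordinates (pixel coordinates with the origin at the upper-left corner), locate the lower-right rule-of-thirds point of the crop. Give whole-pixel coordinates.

x = 2304 px, y = 1283 px

4288/1925 > 1/2, so the 1:2 crop keeps the full height 1925 and trims width to 1925 × 1/2 = 962.50 px.
Left offset = (4288 − 962.50)/2 = 1662.75 px; top offset = 0.
Lower-right is two-thirds across and two-thirds down within the crop:
x = 1662.75 + 2 × 962.50/3 ≈ 2304; y = 0.00 + 2 × 1925.00/3 ≈ 1283.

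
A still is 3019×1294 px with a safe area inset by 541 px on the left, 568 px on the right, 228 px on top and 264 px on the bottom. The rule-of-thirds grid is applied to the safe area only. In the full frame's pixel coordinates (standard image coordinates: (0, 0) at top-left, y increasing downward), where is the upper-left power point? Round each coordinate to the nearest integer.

Content width = 3019 − 541 − 568 = 1910 px; content height = 1294 − 228 − 264 = 802 px.
Upper-left is one-third across and one-third down within the safe area.
x = 541 + 1 × 1910/3 = 541 + 636.67 ≈ 1178
y = 228 + 1 × 802/3 = 228 + 267.33 ≈ 495

(1178, 495)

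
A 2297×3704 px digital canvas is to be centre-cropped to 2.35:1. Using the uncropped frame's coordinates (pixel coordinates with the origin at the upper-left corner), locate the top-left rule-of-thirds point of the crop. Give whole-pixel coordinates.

2297/3704 < 2.35/1, so the 2.35:1 crop keeps the full width 2297 and trims height to 2297 × 1/2.35 = 977.45 px.
Top offset = (3704 − 977.45)/2 = 1363.28 px; left offset = 0.
Top-left is one-third across and one-third down within the crop:
x = 0.00 + 1 × 2297.00/3 ≈ 766; y = 1363.28 + 1 × 977.45/3 ≈ 1689.

x = 766 px, y = 1689 px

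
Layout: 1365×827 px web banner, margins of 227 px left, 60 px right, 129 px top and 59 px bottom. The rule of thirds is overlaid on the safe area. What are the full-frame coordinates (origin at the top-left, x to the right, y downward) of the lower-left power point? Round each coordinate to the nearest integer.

(586, 555)

Content width = 1365 − 227 − 60 = 1078 px; content height = 827 − 129 − 59 = 639 px.
Lower-left is one-third across and two-thirds down within the safe area.
x = 227 + 1 × 1078/3 = 227 + 359.33 ≈ 586
y = 129 + 2 × 639/3 = 129 + 426.00 ≈ 555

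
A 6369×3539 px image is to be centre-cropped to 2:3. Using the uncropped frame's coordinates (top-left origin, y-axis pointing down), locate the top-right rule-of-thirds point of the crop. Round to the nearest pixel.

(3578, 1180)

6369/3539 > 2/3, so the 2:3 crop keeps the full height 3539 and trims width to 3539 × 2/3 = 2359.33 px.
Left offset = (6369 − 2359.33)/2 = 2004.83 px; top offset = 0.
Top-right is two-thirds across and one-third down within the crop:
x = 2004.83 + 2 × 2359.33/3 ≈ 3578; y = 0.00 + 1 × 3539.00/3 ≈ 1180.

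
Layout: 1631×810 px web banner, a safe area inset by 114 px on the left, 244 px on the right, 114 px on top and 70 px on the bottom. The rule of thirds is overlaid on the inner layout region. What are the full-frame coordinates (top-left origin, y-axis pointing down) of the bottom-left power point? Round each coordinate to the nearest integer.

Content width = 1631 − 114 − 244 = 1273 px; content height = 810 − 114 − 70 = 626 px.
Bottom-left is one-third across and two-thirds down within the inner layout region.
x = 114 + 1 × 1273/3 = 114 + 424.33 ≈ 538
y = 114 + 2 × 626/3 = 114 + 417.33 ≈ 531

x = 538 px, y = 531 px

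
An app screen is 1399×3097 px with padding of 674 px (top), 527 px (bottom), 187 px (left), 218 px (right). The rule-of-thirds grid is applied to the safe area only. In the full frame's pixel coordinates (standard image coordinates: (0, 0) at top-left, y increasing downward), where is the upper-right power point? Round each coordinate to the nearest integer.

Content width = 1399 − 187 − 218 = 994 px; content height = 3097 − 674 − 527 = 1896 px.
Upper-right is two-thirds across and one-third down within the safe area.
x = 187 + 2 × 994/3 = 187 + 662.67 ≈ 850
y = 674 + 1 × 1896/3 = 674 + 632.00 ≈ 1306

x = 850 px, y = 1306 px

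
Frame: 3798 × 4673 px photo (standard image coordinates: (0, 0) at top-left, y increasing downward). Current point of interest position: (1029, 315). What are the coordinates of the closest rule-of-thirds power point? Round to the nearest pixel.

Third lines: x ∈ {1266, 2532}, y ∈ {1558, 3115}.
1029 is closer to x = 1266; 315 is closer to y = 1558.
So the nearest intersection is the upper-left power point.

x = 1266 px, y = 1558 px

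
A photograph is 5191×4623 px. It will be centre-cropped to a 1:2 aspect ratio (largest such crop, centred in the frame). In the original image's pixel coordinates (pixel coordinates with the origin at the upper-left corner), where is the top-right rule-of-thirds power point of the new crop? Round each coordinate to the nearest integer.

x = 2981 px, y = 1541 px

5191/4623 > 1/2, so the 1:2 crop keeps the full height 4623 and trims width to 4623 × 1/2 = 2311.50 px.
Left offset = (5191 − 2311.50)/2 = 1439.75 px; top offset = 0.
Top-right is two-thirds across and one-third down within the crop:
x = 1439.75 + 2 × 2311.50/3 ≈ 2981; y = 0.00 + 1 × 4623.00/3 ≈ 1541.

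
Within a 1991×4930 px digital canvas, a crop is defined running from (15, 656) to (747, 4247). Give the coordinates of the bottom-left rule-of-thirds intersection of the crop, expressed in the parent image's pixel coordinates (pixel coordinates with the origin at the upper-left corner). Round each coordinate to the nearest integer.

(259, 3050)

Crop width = 747 − 15 = 732 px; one third is 244.00 px.
Crop height = 4247 − 656 = 3591 px; one third is 1197.00 px.
The bottom-left point is one-third across and two-thirds down within the crop:
x = 15 + 1 × 244.00 ≈ 259; y = 656 + 2 × 1197.00 ≈ 3050.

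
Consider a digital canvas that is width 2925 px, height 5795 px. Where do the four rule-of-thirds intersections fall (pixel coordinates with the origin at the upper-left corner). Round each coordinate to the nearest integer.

One third of 2925 is 975; one third of 5795 is 1931.67.
Vertical third lines at x = 975 and x = 1950; horizontal third lines at y = 1932 and y = 3863.

(975, 1932), (1950, 1932), (975, 3863), (1950, 3863)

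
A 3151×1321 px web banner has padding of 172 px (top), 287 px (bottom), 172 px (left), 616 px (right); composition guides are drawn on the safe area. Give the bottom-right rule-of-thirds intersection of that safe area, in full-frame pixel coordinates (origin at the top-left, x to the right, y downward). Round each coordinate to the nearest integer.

Content width = 3151 − 172 − 616 = 2363 px; content height = 1321 − 172 − 287 = 862 px.
Bottom-right is two-thirds across and two-thirds down within the safe area.
x = 172 + 2 × 2363/3 = 172 + 1575.33 ≈ 1747
y = 172 + 2 × 862/3 = 172 + 574.67 ≈ 747

(1747, 747)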